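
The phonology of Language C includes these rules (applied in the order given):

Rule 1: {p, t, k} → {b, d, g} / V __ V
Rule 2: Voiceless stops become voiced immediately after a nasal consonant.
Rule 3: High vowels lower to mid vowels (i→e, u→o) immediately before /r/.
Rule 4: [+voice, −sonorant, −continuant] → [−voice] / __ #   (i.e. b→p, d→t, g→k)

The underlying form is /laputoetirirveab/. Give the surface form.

labudoedererveap

Rule 1 (intervocalic voicing): /p/ is a voiceless stop between vowels /a/ and /u/, so it voices to [b]. /t/ is a voiceless stop between vowels /u/ and /o/, so it voices to [d]. /t/ is a voiceless stop between vowels /e/ and /i/, so it voices to [d]. /laputoetirirveab/ → labudoedirirveab.
Rule 2 (post-nasal voicing): no segment meets the environment; /labudoedirirveab/ is unchanged.
Rule 3 (pre-rhotic lowering): /i/ is a high vowel immediately before /r/, so it lowers to [e]. /i/ is a high vowel immediately before /r/, so it lowers to [e]. /labudoedirirveab/ → labudoedererveab.
Rule 4 (final devoicing): /b/ is a voiced stop in word-final position, so it devoices to [p]. /labudoedererveab/ → labudoedererveap.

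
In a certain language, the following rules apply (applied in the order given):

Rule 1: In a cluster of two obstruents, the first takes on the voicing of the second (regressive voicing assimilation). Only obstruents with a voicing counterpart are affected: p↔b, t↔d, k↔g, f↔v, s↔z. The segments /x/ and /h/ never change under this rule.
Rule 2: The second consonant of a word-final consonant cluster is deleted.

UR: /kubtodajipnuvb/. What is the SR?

Rule 1 (regressive voicing assimilation): /b/ precedes the voiceless obstruent /t/, so it devoices to [p] by assimilation. /kubtodajipnuvb/ → kuptodajipnuvb.
Rule 2 (final cluster simplification): /b/ is the second consonant of a word-final cluster /vb/, so it deletes. /kuptodajipnuvb/ → kuptodajipnuv.

kuptodajipnuv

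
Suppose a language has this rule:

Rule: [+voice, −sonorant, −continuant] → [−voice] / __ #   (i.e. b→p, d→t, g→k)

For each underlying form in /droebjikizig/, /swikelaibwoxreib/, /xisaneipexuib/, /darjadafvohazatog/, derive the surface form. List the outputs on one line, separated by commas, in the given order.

/droebjikizig/: /g/ is a voiced stop in word-final position, so it devoices to [k]. → [droebjikizik].
/swikelaibwoxreib/: /b/ is a voiced stop in word-final position, so it devoices to [p]. → [swikelaibwoxreip].
/xisaneipexuib/: /b/ is a voiced stop in word-final position, so it devoices to [p]. → [xisaneipexuip].
/darjadafvohazatog/: /g/ is a voiced stop in word-final position, so it devoices to [k]. → [darjadafvohazatok].

droebjikizik, swikelaibwoxreip, xisaneipexuip, darjadafvohazatok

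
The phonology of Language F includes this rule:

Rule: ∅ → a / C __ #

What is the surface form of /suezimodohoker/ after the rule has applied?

the form ends in the consonant /r/, so [a] is inserted word-finally.
Surface form: [suezimodohokera].

suezimodohokera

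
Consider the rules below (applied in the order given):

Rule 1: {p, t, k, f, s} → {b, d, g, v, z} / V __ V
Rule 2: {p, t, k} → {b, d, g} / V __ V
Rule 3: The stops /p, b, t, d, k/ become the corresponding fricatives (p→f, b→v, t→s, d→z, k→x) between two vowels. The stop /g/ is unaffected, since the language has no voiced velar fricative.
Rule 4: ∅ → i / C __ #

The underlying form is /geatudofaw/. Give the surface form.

Rule 1 (intervocalic voicing): /t/ is a voiceless obstruent between vowels /a/ and /u/, so it voices to [d]. /f/ is a voiceless obstruent between vowels /o/ and /a/, so it voices to [v]. /geatudofaw/ → geadudovaw.
Rule 2 (intervocalic voicing): no segment meets the environment; /geadudovaw/ is unchanged.
Rule 3 (intervocalic spirantization): /d/ is a stop between vowels /a/ and /u/, so it spirantizes to the fricative [z]. /d/ is a stop between vowels /u/ and /o/, so it spirantizes to the fricative [z]. /geadudovaw/ → geazuzovaw.
Rule 4 (final i-epenthesis): the form ends in the consonant /w/, so [i] is inserted word-finally. /geazuzovaw/ → geazuzovawi.

geazuzovawi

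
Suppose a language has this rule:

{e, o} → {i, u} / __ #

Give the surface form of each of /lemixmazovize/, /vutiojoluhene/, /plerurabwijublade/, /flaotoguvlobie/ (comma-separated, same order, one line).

lemixmazovizi, vutiojoluheni, plerurabwijubladi, flaotoguvlobii

/lemixmazovize/: /e/ is a mid vowel in word-final position, so it raises to [i]. → [lemixmazovizi].
/vutiojoluhene/: /e/ is a mid vowel in word-final position, so it raises to [i]. → [vutiojoluheni].
/plerurabwijublade/: /e/ is a mid vowel in word-final position, so it raises to [i]. → [plerurabwijubladi].
/flaotoguvlobie/: /e/ is a mid vowel in word-final position, so it raises to [i]. → [flaotoguvlobii].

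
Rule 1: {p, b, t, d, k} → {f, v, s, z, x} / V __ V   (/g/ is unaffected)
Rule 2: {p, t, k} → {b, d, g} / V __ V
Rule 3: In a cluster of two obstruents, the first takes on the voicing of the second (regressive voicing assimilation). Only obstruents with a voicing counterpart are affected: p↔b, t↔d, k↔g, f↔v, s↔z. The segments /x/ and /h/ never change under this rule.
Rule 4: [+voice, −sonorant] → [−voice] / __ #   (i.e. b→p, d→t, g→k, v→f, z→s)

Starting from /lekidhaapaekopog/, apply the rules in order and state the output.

Rule 1 (intervocalic spirantization): /k/ is a stop between vowels /e/ and /i/, so it spirantizes to the fricative [x]. /p/ is a stop between vowels /a/ and /a/, so it spirantizes to the fricative [f]. /k/ is a stop between vowels /e/ and /o/, so it spirantizes to the fricative [x]. /p/ is a stop between vowels /o/ and /o/, so it spirantizes to the fricative [f]. /lekidhaapaekopog/ → lexidhaafaexofog.
Rule 2 (intervocalic voicing): no segment meets the environment; /lexidhaafaexofog/ is unchanged.
Rule 3 (regressive voicing assimilation): /d/ precedes the voiceless obstruent /h/, so it devoices to [t] by assimilation. /lexidhaafaexofog/ → lexithaafaexofog.
Rule 4 (final devoicing): /g/ is a voiced obstruent in word-final position, so it devoices to [k]. /lexithaafaexofog/ → lexithaafaexofok.

lexithaafaexofok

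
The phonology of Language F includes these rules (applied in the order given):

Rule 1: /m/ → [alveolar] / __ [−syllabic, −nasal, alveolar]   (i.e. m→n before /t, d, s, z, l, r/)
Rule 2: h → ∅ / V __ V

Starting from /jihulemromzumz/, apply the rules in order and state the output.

jiulenronzunz

Rule 1 (nasal place assimilation): /m/ precedes the alveolar consonant /r/, so it assimilates in place to [n]. /m/ precedes the alveolar consonant /z/, so it assimilates in place to [n]. /m/ precedes the alveolar consonant /z/, so it assimilates in place to [n]. /jihulemromzumz/ → jihulenronzunz.
Rule 2 (intervocalic h-deletion): /h/ occurs between vowels /i/ and /u/, so it deletes. /jihulenronzunz/ → jiulenronzunz.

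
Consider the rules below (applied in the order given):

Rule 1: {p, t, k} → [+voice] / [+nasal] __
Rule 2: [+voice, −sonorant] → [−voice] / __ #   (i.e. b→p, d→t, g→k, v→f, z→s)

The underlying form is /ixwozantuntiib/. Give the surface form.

Rule 1 (post-nasal voicing): /t/ is a voiceless stop immediately after the nasal /n/, so it voices to [d]. /t/ is a voiceless stop immediately after the nasal /n/, so it voices to [d]. /ixwozantuntiib/ → ixwozandundiib.
Rule 2 (final devoicing): /b/ is a voiced obstruent in word-final position, so it devoices to [p]. /ixwozandundiib/ → ixwozandundiip.

ixwozandundiip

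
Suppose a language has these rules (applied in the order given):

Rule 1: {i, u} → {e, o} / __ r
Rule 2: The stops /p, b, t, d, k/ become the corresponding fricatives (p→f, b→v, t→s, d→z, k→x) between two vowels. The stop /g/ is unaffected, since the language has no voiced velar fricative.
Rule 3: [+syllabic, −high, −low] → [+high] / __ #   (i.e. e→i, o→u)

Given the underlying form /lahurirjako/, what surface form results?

Rule 1 (pre-rhotic lowering): /u/ is a high vowel immediately before /r/, so it lowers to [o]. /i/ is a high vowel immediately before /r/, so it lowers to [e]. /lahurirjako/ → lahorerjako.
Rule 2 (intervocalic spirantization): /k/ is a stop between vowels /a/ and /o/, so it spirantizes to the fricative [x]. /lahorerjako/ → lahorerjaxo.
Rule 3 (final vowel raising): /o/ is a mid vowel in word-final position, so it raises to [u]. /lahorerjaxo/ → lahorerjaxu.

lahorerjaxu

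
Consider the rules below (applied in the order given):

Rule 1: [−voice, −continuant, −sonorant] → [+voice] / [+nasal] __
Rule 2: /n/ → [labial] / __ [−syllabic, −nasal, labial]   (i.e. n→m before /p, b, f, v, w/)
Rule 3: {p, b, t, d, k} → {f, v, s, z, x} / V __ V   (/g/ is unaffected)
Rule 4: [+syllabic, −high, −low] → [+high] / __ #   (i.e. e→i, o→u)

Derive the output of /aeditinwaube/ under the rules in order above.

Rule 1 (post-nasal voicing): no segment meets the environment; /aeditinwaube/ is unchanged.
Rule 2 (nasal place assimilation): /n/ precedes the labial consonant /w/, so it assimilates in place to [m]. /aeditinwaube/ → aeditimwaube.
Rule 3 (intervocalic spirantization): /d/ is a stop between vowels /e/ and /i/, so it spirantizes to the fricative [z]. /t/ is a stop between vowels /i/ and /i/, so it spirantizes to the fricative [s]. /b/ is a stop between vowels /u/ and /e/, so it spirantizes to the fricative [v]. /aeditimwaube/ → aezisimwauve.
Rule 4 (final vowel raising): /e/ is a mid vowel in word-final position, so it raises to [i]. /aezisimwauve/ → aezisimwauvi.

aezisimwauvi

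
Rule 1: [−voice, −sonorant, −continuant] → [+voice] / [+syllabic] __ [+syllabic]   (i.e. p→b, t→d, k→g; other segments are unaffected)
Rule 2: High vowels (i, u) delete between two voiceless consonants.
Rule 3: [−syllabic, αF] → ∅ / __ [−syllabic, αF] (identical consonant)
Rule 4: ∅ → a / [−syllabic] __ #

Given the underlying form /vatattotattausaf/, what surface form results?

vadatodatausafa

Rule 1 (intervocalic voicing): /t/ is a voiceless stop between vowels /a/ and /a/, so it voices to [d]. /t/ is a voiceless stop between vowels /o/ and /a/, so it voices to [d]. /vatattotattausaf/ → vadattodattausaf.
Rule 2 (high vowel syncope): no segment meets the environment; /vadattodattausaf/ is unchanged.
Rule 3 (degemination): /tt/ is a geminate; the first /t/ deletes. /tt/ is a geminate; the first /t/ deletes. /vadattodattausaf/ → vadatodatausaf.
Rule 4 (final a-epenthesis): the form ends in the consonant /f/, so [a] is inserted word-finally. /vadatodatausaf/ → vadatodatausafa.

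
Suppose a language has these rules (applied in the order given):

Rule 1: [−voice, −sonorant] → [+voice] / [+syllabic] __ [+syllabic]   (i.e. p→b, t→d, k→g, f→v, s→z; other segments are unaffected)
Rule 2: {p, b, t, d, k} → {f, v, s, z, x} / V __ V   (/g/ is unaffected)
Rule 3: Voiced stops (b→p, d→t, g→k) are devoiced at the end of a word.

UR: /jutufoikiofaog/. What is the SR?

juzuvoigiovaok

Rule 1 (intervocalic voicing): /t/ is a voiceless obstruent between vowels /u/ and /u/, so it voices to [d]. /f/ is a voiceless obstruent between vowels /u/ and /o/, so it voices to [v]. /k/ is a voiceless obstruent between vowels /i/ and /i/, so it voices to [g]. /f/ is a voiceless obstruent between vowels /o/ and /a/, so it voices to [v]. /jutufoikiofaog/ → juduvoigiovaog.
Rule 2 (intervocalic spirantization): /d/ is a stop between vowels /u/ and /u/, so it spirantizes to the fricative [z]. /juduvoigiovaog/ → juzuvoigiovaog.
Rule 3 (final devoicing): /g/ is a voiced stop in word-final position, so it devoices to [k]. /juzuvoigiovaog/ → juzuvoigiovaok.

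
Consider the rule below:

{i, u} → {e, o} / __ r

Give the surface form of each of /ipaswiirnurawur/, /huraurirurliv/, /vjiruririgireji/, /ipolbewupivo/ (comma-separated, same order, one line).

/ipaswiirnurawur/: /i/ is a high vowel immediately before /r/, so it lowers to [e]. /u/ is a high vowel immediately before /r/, so it lowers to [o]. /u/ is a high vowel immediately before /r/, so it lowers to [o]. → [ipaswiernorawor].
/huraurirurliv/: /u/ is a high vowel immediately before /r/, so it lowers to [o]. /u/ is a high vowel immediately before /r/, so it lowers to [o]. /i/ is a high vowel immediately before /r/, so it lowers to [e]. /u/ is a high vowel immediately before /r/, so it lowers to [o]. → [horaorerorliv].
/vjiruririgireji/: /i/ is a high vowel immediately before /r/, so it lowers to [e]. /u/ is a high vowel immediately before /r/, so it lowers to [o]. /i/ is a high vowel immediately before /r/, so it lowers to [e]. /i/ is a high vowel immediately before /r/, so it lowers to [e]. → [vjerorerigereji].
/ipolbewupivo/: the rule's environment is not met; surfaces unchanged as [ipolbewupivo].

ipaswiernorawor, horaorerorliv, vjerorerigereji, ipolbewupivo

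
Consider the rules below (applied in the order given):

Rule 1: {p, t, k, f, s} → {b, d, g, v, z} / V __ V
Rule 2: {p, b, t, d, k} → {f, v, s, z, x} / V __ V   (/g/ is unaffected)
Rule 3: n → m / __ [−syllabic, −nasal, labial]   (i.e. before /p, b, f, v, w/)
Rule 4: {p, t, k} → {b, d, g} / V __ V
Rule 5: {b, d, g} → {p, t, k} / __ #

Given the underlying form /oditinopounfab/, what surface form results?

ozizinovoumfap

Rule 1 (intervocalic voicing): /t/ is a voiceless obstruent between vowels /i/ and /i/, so it voices to [d]. /p/ is a voiceless obstruent between vowels /o/ and /o/, so it voices to [b]. /oditinopounfab/ → odidinobounfab.
Rule 2 (intervocalic spirantization): /d/ is a stop between vowels /o/ and /i/, so it spirantizes to the fricative [z]. /d/ is a stop between vowels /i/ and /i/, so it spirantizes to the fricative [z]. /b/ is a stop between vowels /o/ and /o/, so it spirantizes to the fricative [v]. /odidinobounfab/ → ozizinovounfab.
Rule 3 (nasal place assimilation): /n/ precedes the labial consonant /f/, so it assimilates in place to [m]. /ozizinovounfab/ → ozizinovoumfab.
Rule 4 (intervocalic voicing): no segment meets the environment; /ozizinovoumfab/ is unchanged.
Rule 5 (final devoicing): /b/ is a voiced stop in word-final position, so it devoices to [p]. /ozizinovoumfab/ → ozizinovoumfap.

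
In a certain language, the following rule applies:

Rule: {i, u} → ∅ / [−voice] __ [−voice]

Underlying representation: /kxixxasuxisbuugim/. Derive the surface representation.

/i/ is a high vowel flanked by voiceless consonants /x/ and /x/, so it deletes.
/u/ is a high vowel flanked by voiceless consonants /s/ and /x/, so it deletes.
/i/ is a high vowel flanked by voiceless consonants /x/ and /s/, so it deletes.
The other instances of /u/, /i/ do not occur in the required environment and remain unchanged.
Surface form: [kxxxasxsbuugim].

kxxxasxsbuugim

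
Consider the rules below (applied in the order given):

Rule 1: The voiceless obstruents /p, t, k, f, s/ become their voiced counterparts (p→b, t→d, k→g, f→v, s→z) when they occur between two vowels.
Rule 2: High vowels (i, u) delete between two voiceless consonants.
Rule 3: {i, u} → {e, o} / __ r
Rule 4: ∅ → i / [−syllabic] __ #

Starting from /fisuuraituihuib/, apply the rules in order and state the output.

fizuoraiduihuibi

Rule 1 (intervocalic voicing): /s/ is a voiceless obstruent between vowels /i/ and /u/, so it voices to [z]. /t/ is a voiceless obstruent between vowels /i/ and /u/, so it voices to [d]. /fisuuraituihuib/ → fizuuraiduihuib.
Rule 2 (high vowel syncope): no segment meets the environment; /fizuuraiduihuib/ is unchanged.
Rule 3 (pre-rhotic lowering): /u/ is a high vowel immediately before /r/, so it lowers to [o]. /fizuuraiduihuib/ → fizuoraiduihuib.
Rule 4 (final i-epenthesis): the form ends in the consonant /b/, so [i] is inserted word-finally. /fizuoraiduihuib/ → fizuoraiduihuibi.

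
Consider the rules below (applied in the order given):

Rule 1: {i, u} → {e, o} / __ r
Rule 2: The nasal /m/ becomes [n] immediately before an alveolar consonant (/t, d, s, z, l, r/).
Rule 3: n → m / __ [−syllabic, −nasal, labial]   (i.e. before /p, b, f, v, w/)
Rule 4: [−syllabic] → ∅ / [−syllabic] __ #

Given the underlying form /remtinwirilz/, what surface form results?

rentimweril

Rule 1 (pre-rhotic lowering): /i/ is a high vowel immediately before /r/, so it lowers to [e]. /remtinwirilz/ → remtinwerilz.
Rule 2 (nasal place assimilation): /m/ precedes the alveolar consonant /t/, so it assimilates in place to [n]. /remtinwerilz/ → rentinwerilz.
Rule 3 (nasal place assimilation): /n/ precedes the labial consonant /w/, so it assimilates in place to [m]. /rentinwerilz/ → rentimwerilz.
Rule 4 (final cluster simplification): /z/ is the second consonant of a word-final cluster /lz/, so it deletes. /rentimwerilz/ → rentimweril.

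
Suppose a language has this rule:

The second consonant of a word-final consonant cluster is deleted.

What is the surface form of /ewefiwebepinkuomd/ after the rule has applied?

ewefiwebepinkuom

/d/ is the second consonant of a word-final cluster /md/, so it deletes.
Surface form: [ewefiwebepinkuom].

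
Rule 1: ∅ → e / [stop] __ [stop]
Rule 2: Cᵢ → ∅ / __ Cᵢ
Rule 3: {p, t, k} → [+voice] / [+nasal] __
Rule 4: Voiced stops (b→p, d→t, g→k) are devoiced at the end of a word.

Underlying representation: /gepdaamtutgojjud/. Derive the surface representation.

gepedaamdutegojut

Rule 1 (stop-cluster e-epenthesis): /p/ and /d/ form a stop–stop cluster, so [e] is inserted between them. /t/ and /g/ form a stop–stop cluster, so [e] is inserted between them. /gepdaamtutgojjud/ → gepedaamtutegojjud.
Rule 2 (degemination): /jj/ is a geminate; the first /j/ deletes. /gepedaamtutegojjud/ → gepedaamtutegojud.
Rule 3 (post-nasal voicing): /t/ is a voiceless stop immediately after the nasal /m/, so it voices to [d]. /gepedaamtutegojud/ → gepedaamdutegojud.
Rule 4 (final devoicing): /d/ is a voiced stop in word-final position, so it devoices to [t]. /gepedaamdutegojud/ → gepedaamdutegojut.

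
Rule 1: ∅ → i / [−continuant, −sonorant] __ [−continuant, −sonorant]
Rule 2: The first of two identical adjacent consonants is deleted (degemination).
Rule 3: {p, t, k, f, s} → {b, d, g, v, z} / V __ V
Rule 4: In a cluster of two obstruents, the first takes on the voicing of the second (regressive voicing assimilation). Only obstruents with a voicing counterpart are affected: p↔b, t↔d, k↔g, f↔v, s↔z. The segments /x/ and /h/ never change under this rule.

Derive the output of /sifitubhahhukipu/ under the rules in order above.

Rule 1 (stop-cluster i-epenthesis): no segment meets the environment; /sifitubhahhukipu/ is unchanged.
Rule 2 (degemination): /hh/ is a geminate; the first /h/ deletes. /sifitubhahhukipu/ → sifitubhahukipu.
Rule 3 (intervocalic voicing): /f/ is a voiceless obstruent between vowels /i/ and /i/, so it voices to [v]. /t/ is a voiceless obstruent between vowels /i/ and /u/, so it voices to [d]. /k/ is a voiceless obstruent between vowels /u/ and /i/, so it voices to [g]. /p/ is a voiceless obstruent between vowels /i/ and /u/, so it voices to [b]. /sifitubhahukipu/ → sividubhahugibu.
Rule 4 (regressive voicing assimilation): /b/ precedes the voiceless obstruent /h/, so it devoices to [p] by assimilation. /sividubhahugibu/ → sividuphahugibu.

sividuphahugibu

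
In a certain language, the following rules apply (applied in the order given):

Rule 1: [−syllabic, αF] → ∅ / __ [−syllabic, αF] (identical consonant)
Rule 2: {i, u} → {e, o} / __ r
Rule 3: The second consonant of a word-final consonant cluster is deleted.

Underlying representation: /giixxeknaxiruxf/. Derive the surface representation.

Rule 1 (degemination): /xx/ is a geminate; the first /x/ deletes. /giixxeknaxiruxf/ → giixeknaxiruxf.
Rule 2 (pre-rhotic lowering): /i/ is a high vowel immediately before /r/, so it lowers to [e]. /giixeknaxiruxf/ → giixeknaxeruxf.
Rule 3 (final cluster simplification): /f/ is the second consonant of a word-final cluster /xf/, so it deletes. /giixeknaxeruxf/ → giixeknaxerux.

giixeknaxerux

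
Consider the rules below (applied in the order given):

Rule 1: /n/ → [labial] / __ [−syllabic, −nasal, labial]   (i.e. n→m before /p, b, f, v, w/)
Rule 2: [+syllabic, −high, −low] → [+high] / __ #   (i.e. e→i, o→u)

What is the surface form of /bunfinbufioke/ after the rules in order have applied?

bumfimbufioki

Rule 1 (nasal place assimilation): /n/ precedes the labial consonant /f/, so it assimilates in place to [m]. /n/ precedes the labial consonant /b/, so it assimilates in place to [m]. /bunfinbufioke/ → bumfimbufioke.
Rule 2 (final vowel raising): /e/ is a mid vowel in word-final position, so it raises to [i]. /bumfimbufioke/ → bumfimbufioki.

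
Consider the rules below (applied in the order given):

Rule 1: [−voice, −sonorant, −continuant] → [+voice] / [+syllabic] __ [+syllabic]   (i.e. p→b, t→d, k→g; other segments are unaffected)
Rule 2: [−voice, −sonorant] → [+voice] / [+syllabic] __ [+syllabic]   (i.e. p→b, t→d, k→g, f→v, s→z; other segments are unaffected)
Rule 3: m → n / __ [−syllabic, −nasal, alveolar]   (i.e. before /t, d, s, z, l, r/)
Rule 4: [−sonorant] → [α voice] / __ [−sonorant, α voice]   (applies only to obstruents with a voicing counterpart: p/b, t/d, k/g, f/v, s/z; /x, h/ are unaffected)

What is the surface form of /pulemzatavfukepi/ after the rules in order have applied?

pulenzadaffugebi

Rule 1 (intervocalic voicing): /t/ is a voiceless stop between vowels /a/ and /a/, so it voices to [d]. /k/ is a voiceless stop between vowels /u/ and /e/, so it voices to [g]. /p/ is a voiceless stop between vowels /e/ and /i/, so it voices to [b]. /pulemzatavfukepi/ → pulemzadavfugebi.
Rule 2 (intervocalic voicing): no segment meets the environment; /pulemzadavfugebi/ is unchanged.
Rule 3 (nasal place assimilation): /m/ precedes the alveolar consonant /z/, so it assimilates in place to [n]. /pulemzadavfugebi/ → pulenzadavfugebi.
Rule 4 (regressive voicing assimilation): /v/ precedes the voiceless obstruent /f/, so it devoices to [f] by assimilation. /pulenzadavfugebi/ → pulenzadaffugebi.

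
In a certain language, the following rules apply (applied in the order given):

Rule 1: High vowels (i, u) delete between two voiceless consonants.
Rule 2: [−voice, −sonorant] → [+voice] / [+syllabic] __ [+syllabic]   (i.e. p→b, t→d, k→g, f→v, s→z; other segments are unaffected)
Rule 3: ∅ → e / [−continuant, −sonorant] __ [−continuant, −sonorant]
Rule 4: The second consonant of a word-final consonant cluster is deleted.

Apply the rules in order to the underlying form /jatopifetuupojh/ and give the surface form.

jadopfeduuboj

Rule 1 (high vowel syncope): /i/ is a high vowel flanked by voiceless consonants /p/ and /f/, so it deletes. /jatopifetuupojh/ → jatopfetuupojh.
Rule 2 (intervocalic voicing): /t/ is a voiceless obstruent between vowels /a/ and /o/, so it voices to [d]. /t/ is a voiceless obstruent between vowels /e/ and /u/, so it voices to [d]. /p/ is a voiceless obstruent between vowels /u/ and /o/, so it voices to [b]. /jatopfetuupojh/ → jadopfeduubojh.
Rule 3 (stop-cluster e-epenthesis): no segment meets the environment; /jadopfeduubojh/ is unchanged.
Rule 4 (final cluster simplification): /h/ is the second consonant of a word-final cluster /jh/, so it deletes. /jadopfeduubojh/ → jadopfeduuboj.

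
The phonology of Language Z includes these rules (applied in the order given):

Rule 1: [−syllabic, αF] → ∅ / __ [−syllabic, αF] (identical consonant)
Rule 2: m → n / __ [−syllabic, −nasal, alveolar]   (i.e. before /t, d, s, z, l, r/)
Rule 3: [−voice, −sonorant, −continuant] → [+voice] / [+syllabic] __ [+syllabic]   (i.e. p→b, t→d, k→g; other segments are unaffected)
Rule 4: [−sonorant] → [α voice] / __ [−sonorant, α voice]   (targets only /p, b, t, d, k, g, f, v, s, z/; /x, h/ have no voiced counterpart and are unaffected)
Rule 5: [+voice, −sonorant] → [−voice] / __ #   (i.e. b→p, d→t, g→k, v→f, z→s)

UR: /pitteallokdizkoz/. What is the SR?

Rule 1 (degemination): /tt/ is a geminate; the first /t/ deletes. /ll/ is a geminate; the first /l/ deletes. /pitteallokdizkoz/ → pitealokdizkoz.
Rule 2 (nasal place assimilation): no segment meets the environment; /pitealokdizkoz/ is unchanged.
Rule 3 (intervocalic voicing): /t/ is a voiceless stop between vowels /i/ and /e/, so it voices to [d]. /pitealokdizkoz/ → pidealokdizkoz.
Rule 4 (regressive voicing assimilation): /k/ precedes the voiced obstruent /d/, so it voices to [g] by assimilation. /z/ precedes the voiceless obstruent /k/, so it devoices to [s] by assimilation. /pidealokdizkoz/ → pidealogdiskoz.
Rule 5 (final devoicing): /z/ is a voiced obstruent in word-final position, so it devoices to [s]. /pidealogdiskoz/ → pidealogdiskos.

pidealogdiskos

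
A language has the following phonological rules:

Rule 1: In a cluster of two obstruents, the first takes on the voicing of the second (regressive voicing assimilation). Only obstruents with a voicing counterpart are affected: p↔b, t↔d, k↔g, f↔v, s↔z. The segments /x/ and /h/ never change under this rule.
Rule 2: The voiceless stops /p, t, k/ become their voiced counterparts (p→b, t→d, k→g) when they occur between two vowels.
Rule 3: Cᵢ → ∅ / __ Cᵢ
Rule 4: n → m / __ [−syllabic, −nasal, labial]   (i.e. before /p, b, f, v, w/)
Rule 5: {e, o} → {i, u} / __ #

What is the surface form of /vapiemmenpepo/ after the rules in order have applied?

vabiemempebu

Rule 1 (regressive voicing assimilation): no segment meets the environment; /vapiemmenpepo/ is unchanged.
Rule 2 (intervocalic voicing): /p/ is a voiceless stop between vowels /a/ and /i/, so it voices to [b]. /p/ is a voiceless stop between vowels /e/ and /o/, so it voices to [b]. /vapiemmenpepo/ → vabiemmenpebo.
Rule 3 (degemination): /mm/ is a geminate; the first /m/ deletes. /vabiemmenpebo/ → vabiemenpebo.
Rule 4 (nasal place assimilation): /n/ precedes the labial consonant /p/, so it assimilates in place to [m]. /vabiemenpebo/ → vabiemempebo.
Rule 5 (final vowel raising): /o/ is a mid vowel in word-final position, so it raises to [u]. /vabiemempebo/ → vabiemempebu.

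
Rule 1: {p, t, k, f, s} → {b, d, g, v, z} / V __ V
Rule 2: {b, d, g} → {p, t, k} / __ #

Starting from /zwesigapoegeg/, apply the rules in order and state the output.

zwezigaboegek

Rule 1 (intervocalic voicing): /s/ is a voiceless obstruent between vowels /e/ and /i/, so it voices to [z]. /p/ is a voiceless obstruent between vowels /a/ and /o/, so it voices to [b]. /zwesigapoegeg/ → zwezigaboegeg.
Rule 2 (final devoicing): /g/ is a voiced stop in word-final position, so it devoices to [k]. /zwezigaboegeg/ → zwezigaboegek.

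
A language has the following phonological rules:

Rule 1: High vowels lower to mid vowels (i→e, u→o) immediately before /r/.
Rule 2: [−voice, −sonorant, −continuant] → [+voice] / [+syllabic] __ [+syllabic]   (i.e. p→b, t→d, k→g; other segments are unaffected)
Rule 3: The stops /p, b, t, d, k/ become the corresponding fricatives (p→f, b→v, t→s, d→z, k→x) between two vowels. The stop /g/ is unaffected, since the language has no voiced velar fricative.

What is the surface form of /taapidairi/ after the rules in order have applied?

Rule 1 (pre-rhotic lowering): /i/ is a high vowel immediately before /r/, so it lowers to [e]. /taapidairi/ → taapidaeri.
Rule 2 (intervocalic voicing): /p/ is a voiceless stop between vowels /a/ and /i/, so it voices to [b]. /taapidaeri/ → taabidaeri.
Rule 3 (intervocalic spirantization): /b/ is a stop between vowels /a/ and /i/, so it spirantizes to the fricative [v]. /d/ is a stop between vowels /i/ and /a/, so it spirantizes to the fricative [z]. /taabidaeri/ → taavizaeri.

taavizaeri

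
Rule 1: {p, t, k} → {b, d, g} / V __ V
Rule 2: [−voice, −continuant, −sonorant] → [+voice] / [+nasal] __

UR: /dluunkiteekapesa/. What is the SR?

Rule 1 (intervocalic voicing): /t/ is a voiceless stop between vowels /i/ and /e/, so it voices to [d]. /k/ is a voiceless stop between vowels /e/ and /a/, so it voices to [g]. /p/ is a voiceless stop between vowels /a/ and /e/, so it voices to [b]. /dluunkiteekapesa/ → dluunkideegabesa.
Rule 2 (post-nasal voicing): /k/ is a voiceless stop immediately after the nasal /n/, so it voices to [g]. /dluunkideegabesa/ → dluungideegabesa.

dluungideegabesa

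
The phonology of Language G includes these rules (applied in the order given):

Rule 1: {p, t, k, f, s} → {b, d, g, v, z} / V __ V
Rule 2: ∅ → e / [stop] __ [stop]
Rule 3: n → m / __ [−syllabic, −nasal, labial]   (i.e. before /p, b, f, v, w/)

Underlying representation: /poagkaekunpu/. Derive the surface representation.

Rule 1 (intervocalic voicing): /k/ is a voiceless obstruent between vowels /e/ and /u/, so it voices to [g]. /poagkaekunpu/ → poagkaegunpu.
Rule 2 (stop-cluster e-epenthesis): /g/ and /k/ form a stop–stop cluster, so [e] is inserted between them. /poagkaegunpu/ → poagekaegunpu.
Rule 3 (nasal place assimilation): /n/ precedes the labial consonant /p/, so it assimilates in place to [m]. /poagekaegunpu/ → poagekaegumpu.

poagekaegumpu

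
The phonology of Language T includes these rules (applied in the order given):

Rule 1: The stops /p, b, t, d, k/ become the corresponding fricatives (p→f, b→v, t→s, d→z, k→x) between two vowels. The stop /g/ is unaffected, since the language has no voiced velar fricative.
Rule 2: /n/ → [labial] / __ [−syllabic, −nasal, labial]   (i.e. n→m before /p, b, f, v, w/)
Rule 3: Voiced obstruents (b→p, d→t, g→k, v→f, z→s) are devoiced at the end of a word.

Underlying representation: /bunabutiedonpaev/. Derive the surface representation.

bunavusiezompaef

Rule 1 (intervocalic spirantization): /b/ is a stop between vowels /a/ and /u/, so it spirantizes to the fricative [v]. /t/ is a stop between vowels /u/ and /i/, so it spirantizes to the fricative [s]. /d/ is a stop between vowels /e/ and /o/, so it spirantizes to the fricative [z]. /bunabutiedonpaev/ → bunavusiezonpaev.
Rule 2 (nasal place assimilation): /n/ precedes the labial consonant /p/, so it assimilates in place to [m]. /bunavusiezonpaev/ → bunavusiezompaev.
Rule 3 (final devoicing): /v/ is a voiced obstruent in word-final position, so it devoices to [f]. /bunavusiezompaev/ → bunavusiezompaef.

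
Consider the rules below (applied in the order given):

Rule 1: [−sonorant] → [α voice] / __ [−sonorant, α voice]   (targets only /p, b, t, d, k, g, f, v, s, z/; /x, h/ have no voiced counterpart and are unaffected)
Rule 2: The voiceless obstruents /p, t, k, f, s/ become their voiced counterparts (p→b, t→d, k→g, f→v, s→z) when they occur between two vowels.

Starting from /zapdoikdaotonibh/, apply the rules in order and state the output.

zabdoigdaodoniph

Rule 1 (regressive voicing assimilation): /p/ precedes the voiced obstruent /d/, so it voices to [b] by assimilation. /k/ precedes the voiced obstruent /d/, so it voices to [g] by assimilation. /b/ precedes the voiceless obstruent /h/, so it devoices to [p] by assimilation. /zapdoikdaotonibh/ → zabdoigdaotoniph.
Rule 2 (intervocalic voicing): /t/ is a voiceless obstruent between vowels /o/ and /o/, so it voices to [d]. /zabdoigdaotoniph/ → zabdoigdaodoniph.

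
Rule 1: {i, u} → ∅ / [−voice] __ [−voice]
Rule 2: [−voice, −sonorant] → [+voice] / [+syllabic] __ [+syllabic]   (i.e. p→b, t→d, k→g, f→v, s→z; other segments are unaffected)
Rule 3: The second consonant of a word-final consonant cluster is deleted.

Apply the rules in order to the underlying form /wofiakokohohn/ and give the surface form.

Rule 1 (high vowel syncope): no segment meets the environment; /wofiakokohohn/ is unchanged.
Rule 2 (intervocalic voicing): /f/ is a voiceless obstruent between vowels /o/ and /i/, so it voices to [v]. /k/ is a voiceless obstruent between vowels /a/ and /o/, so it voices to [g]. /k/ is a voiceless obstruent between vowels /o/ and /o/, so it voices to [g]. /wofiakokohohn/ → woviagogohohn.
Rule 3 (final cluster simplification): /n/ is the second consonant of a word-final cluster /hn/, so it deletes. /woviagogohohn/ → woviagogohoh.

woviagogohoh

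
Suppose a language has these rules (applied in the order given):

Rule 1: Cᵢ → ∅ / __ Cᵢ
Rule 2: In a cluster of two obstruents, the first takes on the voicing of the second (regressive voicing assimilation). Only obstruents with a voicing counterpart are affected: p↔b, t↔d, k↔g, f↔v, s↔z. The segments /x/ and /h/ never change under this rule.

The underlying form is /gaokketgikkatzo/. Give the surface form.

gaokedgikadzo

Rule 1 (degemination): /kk/ is a geminate; the first /k/ deletes. /kk/ is a geminate; the first /k/ deletes. /gaokketgikkatzo/ → gaoketgikatzo.
Rule 2 (regressive voicing assimilation): /t/ precedes the voiced obstruent /g/, so it voices to [d] by assimilation. /t/ precedes the voiced obstruent /z/, so it voices to [d] by assimilation. /gaoketgikatzo/ → gaokedgikadzo.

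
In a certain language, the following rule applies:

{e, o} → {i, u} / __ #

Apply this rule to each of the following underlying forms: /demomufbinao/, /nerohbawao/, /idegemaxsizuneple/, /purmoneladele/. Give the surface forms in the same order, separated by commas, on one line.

demomufbinau, nerohbawau, idegemaxsizunepli, purmoneladeli

/demomufbinao/: /o/ is a mid vowel in word-final position, so it raises to [u]. → [demomufbinau].
/nerohbawao/: /o/ is a mid vowel in word-final position, so it raises to [u]. → [nerohbawau].
/idegemaxsizuneple/: /e/ is a mid vowel in word-final position, so it raises to [i]. → [idegemaxsizunepli].
/purmoneladele/: /e/ is a mid vowel in word-final position, so it raises to [i]. → [purmoneladeli].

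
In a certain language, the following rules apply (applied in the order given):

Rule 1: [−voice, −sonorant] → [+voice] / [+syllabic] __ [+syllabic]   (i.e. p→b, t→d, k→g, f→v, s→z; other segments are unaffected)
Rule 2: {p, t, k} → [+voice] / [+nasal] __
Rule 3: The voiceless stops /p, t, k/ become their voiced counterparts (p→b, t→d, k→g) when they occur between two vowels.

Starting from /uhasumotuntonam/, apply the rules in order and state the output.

Rule 1 (intervocalic voicing): /s/ is a voiceless obstruent between vowels /a/ and /u/, so it voices to [z]. /t/ is a voiceless obstruent between vowels /o/ and /u/, so it voices to [d]. /uhasumotuntonam/ → uhazumoduntonam.
Rule 2 (post-nasal voicing): /t/ is a voiceless stop immediately after the nasal /n/, so it voices to [d]. /uhazumoduntonam/ → uhazumodundonam.
Rule 3 (intervocalic voicing): no segment meets the environment; /uhazumodundonam/ is unchanged.

uhazumodundonam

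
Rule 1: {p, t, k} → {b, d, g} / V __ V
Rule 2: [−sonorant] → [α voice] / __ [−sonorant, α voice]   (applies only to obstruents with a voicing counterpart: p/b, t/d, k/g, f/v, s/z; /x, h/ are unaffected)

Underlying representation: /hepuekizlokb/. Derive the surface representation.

hebuegizlogb

Rule 1 (intervocalic voicing): /p/ is a voiceless stop between vowels /e/ and /u/, so it voices to [b]. /k/ is a voiceless stop between vowels /e/ and /i/, so it voices to [g]. /hepuekizlokb/ → hebuegizlokb.
Rule 2 (regressive voicing assimilation): /k/ precedes the voiced obstruent /b/, so it voices to [g] by assimilation. /hebuegizlokb/ → hebuegizlogb.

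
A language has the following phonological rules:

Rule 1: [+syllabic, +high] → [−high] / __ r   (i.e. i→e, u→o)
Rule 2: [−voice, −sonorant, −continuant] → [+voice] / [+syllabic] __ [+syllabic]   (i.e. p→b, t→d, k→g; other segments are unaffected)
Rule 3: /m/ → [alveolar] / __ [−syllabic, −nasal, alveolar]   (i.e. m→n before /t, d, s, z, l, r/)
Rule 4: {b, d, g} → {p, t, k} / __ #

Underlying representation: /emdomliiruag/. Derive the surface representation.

Rule 1 (pre-rhotic lowering): /i/ is a high vowel immediately before /r/, so it lowers to [e]. /emdomliiruag/ → emdomlieruag.
Rule 2 (intervocalic voicing): no segment meets the environment; /emdomlieruag/ is unchanged.
Rule 3 (nasal place assimilation): /m/ precedes the alveolar consonant /d/, so it assimilates in place to [n]. /m/ precedes the alveolar consonant /l/, so it assimilates in place to [n]. /emdomlieruag/ → endonlieruag.
Rule 4 (final devoicing): /g/ is a voiced stop in word-final position, so it devoices to [k]. /endonlieruag/ → endonlieruak.

endonlieruak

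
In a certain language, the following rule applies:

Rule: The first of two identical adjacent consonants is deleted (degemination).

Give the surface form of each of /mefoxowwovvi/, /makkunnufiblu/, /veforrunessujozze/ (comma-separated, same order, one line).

/mefoxowwovvi/: /ww/ is a geminate; the first /w/ deletes. /vv/ is a geminate; the first /v/ deletes. → [mefoxowovi].
/makkunnufiblu/: /kk/ is a geminate; the first /k/ deletes. /nn/ is a geminate; the first /n/ deletes. → [makunufiblu].
/veforrunessujozze/: /rr/ is a geminate; the first /r/ deletes. /ss/ is a geminate; the first /s/ deletes. /zz/ is a geminate; the first /z/ deletes. → [veforunesujoze].

mefoxowovi, makunufiblu, veforunesujoze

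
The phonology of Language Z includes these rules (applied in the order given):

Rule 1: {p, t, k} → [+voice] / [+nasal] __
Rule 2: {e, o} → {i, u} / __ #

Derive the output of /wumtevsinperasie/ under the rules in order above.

wumdevsinberasii

Rule 1 (post-nasal voicing): /t/ is a voiceless stop immediately after the nasal /m/, so it voices to [d]. /p/ is a voiceless stop immediately after the nasal /n/, so it voices to [b]. /wumtevsinperasie/ → wumdevsinberasie.
Rule 2 (final vowel raising): /e/ is a mid vowel in word-final position, so it raises to [i]. /wumdevsinberasie/ → wumdevsinberasii.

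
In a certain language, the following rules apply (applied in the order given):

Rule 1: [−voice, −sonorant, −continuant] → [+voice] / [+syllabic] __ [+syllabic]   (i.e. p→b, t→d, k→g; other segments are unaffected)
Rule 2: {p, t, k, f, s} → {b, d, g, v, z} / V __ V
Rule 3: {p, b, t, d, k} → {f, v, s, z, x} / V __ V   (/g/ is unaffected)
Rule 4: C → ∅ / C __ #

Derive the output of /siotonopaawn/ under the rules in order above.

Rule 1 (intervocalic voicing): /t/ is a voiceless stop between vowels /o/ and /o/, so it voices to [d]. /p/ is a voiceless stop between vowels /o/ and /a/, so it voices to [b]. /siotonopaawn/ → siodonobaawn.
Rule 2 (intervocalic voicing): no segment meets the environment; /siodonobaawn/ is unchanged.
Rule 3 (intervocalic spirantization): /d/ is a stop between vowels /o/ and /o/, so it spirantizes to the fricative [z]. /b/ is a stop between vowels /o/ and /a/, so it spirantizes to the fricative [v]. /siodonobaawn/ → siozonovaawn.
Rule 4 (final cluster simplification): /n/ is the second consonant of a word-final cluster /wn/, so it deletes. /siozonovaawn/ → siozonovaaw.

siozonovaaw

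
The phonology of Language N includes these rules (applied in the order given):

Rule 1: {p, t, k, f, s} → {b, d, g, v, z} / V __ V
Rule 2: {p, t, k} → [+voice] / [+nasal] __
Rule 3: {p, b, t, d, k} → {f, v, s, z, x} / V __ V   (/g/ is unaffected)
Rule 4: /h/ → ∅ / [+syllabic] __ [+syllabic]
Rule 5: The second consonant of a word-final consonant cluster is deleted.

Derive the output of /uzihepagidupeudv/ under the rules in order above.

uzievagizuveud

Rule 1 (intervocalic voicing): /p/ is a voiceless obstruent between vowels /e/ and /a/, so it voices to [b]. /p/ is a voiceless obstruent between vowels /u/ and /e/, so it voices to [b]. /uzihepagidupeudv/ → uzihebagidubeudv.
Rule 2 (post-nasal voicing): no segment meets the environment; /uzihebagidubeudv/ is unchanged.
Rule 3 (intervocalic spirantization): /b/ is a stop between vowels /e/ and /a/, so it spirantizes to the fricative [v]. /d/ is a stop between vowels /i/ and /u/, so it spirantizes to the fricative [z]. /b/ is a stop between vowels /u/ and /e/, so it spirantizes to the fricative [v]. /uzihebagidubeudv/ → uzihevagizuveudv.
Rule 4 (intervocalic h-deletion): /h/ occurs between vowels /i/ and /e/, so it deletes. /uzihevagizuveudv/ → uzievagizuveudv.
Rule 5 (final cluster simplification): /v/ is the second consonant of a word-final cluster /dv/, so it deletes. /uzievagizuveudv/ → uzievagizuveud.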